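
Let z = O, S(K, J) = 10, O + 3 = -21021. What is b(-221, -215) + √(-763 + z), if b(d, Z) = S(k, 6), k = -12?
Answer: 10 + I*√21787 ≈ 10.0 + 147.6*I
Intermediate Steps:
O = -21024 (O = -3 - 21021 = -21024)
b(d, Z) = 10
z = -21024
b(-221, -215) + √(-763 + z) = 10 + √(-763 - 21024) = 10 + √(-21787) = 10 + I*√21787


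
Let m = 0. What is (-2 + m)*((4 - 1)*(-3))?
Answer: 18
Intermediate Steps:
(-2 + m)*((4 - 1)*(-3)) = (-2 + 0)*((4 - 1)*(-3)) = -6*(-3) = -2*(-9) = 18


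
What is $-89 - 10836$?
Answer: $-10925$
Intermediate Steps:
$-89 - 10836 = -10925$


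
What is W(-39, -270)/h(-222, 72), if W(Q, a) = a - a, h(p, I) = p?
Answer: 0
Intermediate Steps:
W(Q, a) = 0
W(-39, -270)/h(-222, 72) = 0/(-222) = 0*(-1/222) = 0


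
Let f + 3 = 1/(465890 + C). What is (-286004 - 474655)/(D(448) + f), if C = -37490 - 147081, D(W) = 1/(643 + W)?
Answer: 233460721680111/920474677 ≈ 2.5363e+5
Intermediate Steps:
C = -184571
f = -843956/281319 (f = -3 + 1/(465890 - 184571) = -3 + 1/281319 = -843956/281319 ≈ -3.0000)
(-286004 - 474655)/(D(448) + f) = (-286004 - 474655)/(1/(643 + 448) - 843956/281319) = -760659/(1/1091 - 843956/281319) = -760659/(-920474677/306919029) = -760659*(-306919029/920474677) = 233460721680111/920474677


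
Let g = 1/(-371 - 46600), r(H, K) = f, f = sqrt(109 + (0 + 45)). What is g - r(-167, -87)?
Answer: -1/46971 - sqrt(154) ≈ -12.410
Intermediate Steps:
f = sqrt(154) (f = sqrt(109 + 45) = sqrt(154) ≈ 12.410)
r(H, K) = sqrt(154)
g = -1/46971 (g = 1/(-46971) = -1/46971 ≈ -2.1290e-5)
g - r(-167, -87) = -1/46971 - sqrt(154)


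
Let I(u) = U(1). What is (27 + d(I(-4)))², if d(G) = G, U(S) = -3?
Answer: 576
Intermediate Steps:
I(u) = -3
(27 + d(I(-4)))² = (27 - 3)² = 24² = 576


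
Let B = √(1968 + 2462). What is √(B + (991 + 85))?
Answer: √(1076 + √4430) ≈ 33.802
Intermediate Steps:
B = √4430 ≈ 66.558
√(B + (991 + 85)) = √(√4430 + (991 + 85)) = √(√4430 + 1076) = √(1076 + √4430)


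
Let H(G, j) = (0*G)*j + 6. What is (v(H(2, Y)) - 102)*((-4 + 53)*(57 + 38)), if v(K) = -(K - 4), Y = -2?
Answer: -484120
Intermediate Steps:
H(G, j) = 6 (H(G, j) = 0*j + 6 = 0 + 6 = 6)
v(K) = 4 - K (v(K) = -(-4 + K) = 4 - K)
(v(H(2, Y)) - 102)*((-4 + 53)*(57 + 38)) = ((4 - 1*6) - 102)*((-4 + 53)*(57 + 38)) = ((4 - 6) - 102)*(49*95) = (-2 - 102)*4655 = -104*4655 = -484120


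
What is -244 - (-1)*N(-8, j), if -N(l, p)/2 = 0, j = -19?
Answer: -244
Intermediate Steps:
N(l, p) = 0 (N(l, p) = -2*0 = 0)
-244 - (-1)*N(-8, j) = -244 - (-1)*0 = -244 - 1*0 = -244 + 0 = -244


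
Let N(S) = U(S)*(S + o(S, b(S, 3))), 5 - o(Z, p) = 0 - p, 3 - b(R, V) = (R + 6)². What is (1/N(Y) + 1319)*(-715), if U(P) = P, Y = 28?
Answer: -5915028977/6272 ≈ -9.4309e+5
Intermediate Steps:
b(R, V) = 3 - (6 + R)² (b(R, V) = 3 - (R + 6)² = 3 - (6 + R)²)
o(Z, p) = 5 + p (o(Z, p) = 5 - (0 - p) = 5 - (-1)*p = 5 + p)
N(S) = S*(8 + S - (6 + S)²) (N(S) = S*(S + (5 + (3 - (6 + S)²))) = S*(S + (8 - (6 + S)²)) = S*(8 + S - (6 + S)²))
(1/N(Y) + 1319)*(-715) = (1/(28*(8 + 28 - (6 + 28)²)) + 1319)*(-715) = (1/(28*(8 + 28 - 1*34²)) + 1319)*(-715) = (1/(28*(8 + 28 - 1*1156)) + 1319)*(-715) = (1/(28*(8 + 28 - 1156)) + 1319)*(-715) = (1/(28*(-1120)) + 1319)*(-715) = (1/(-31360) + 1319)*(-715) = (-1/31360 + 1319)*(-715) = (41363839/31360)*(-715) = -5915028977/6272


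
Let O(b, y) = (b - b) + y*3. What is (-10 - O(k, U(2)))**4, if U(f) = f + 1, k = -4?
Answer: 130321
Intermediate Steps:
U(f) = 1 + f
O(b, y) = 3*y (O(b, y) = 0 + 3*y = 3*y)
(-10 - O(k, U(2)))**4 = (-10 - 3*(1 + 2))**4 = (-10 - 3*3)**4 = (-10 - 1*9)**4 = (-10 - 9)**4 = (-19)**4 = 130321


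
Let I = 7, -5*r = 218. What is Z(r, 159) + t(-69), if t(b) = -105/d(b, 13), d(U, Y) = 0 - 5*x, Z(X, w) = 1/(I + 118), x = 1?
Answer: 2626/125 ≈ 21.008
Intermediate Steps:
r = -218/5 (r = -⅕*218 = -218/5 ≈ -43.600)
Z(X, w) = 1/125 (Z(X, w) = 1/(7 + 118) = 1/125)
d(U, Y) = -5 (d(U, Y) = 0 - 5*1 = 0 - 5 = -5)
t(b) = 21 (t(b) = -105/(-5) = -105*(-⅕) = 21)
Z(r, 159) + t(-69) = 1/125 + 21 = 2626/125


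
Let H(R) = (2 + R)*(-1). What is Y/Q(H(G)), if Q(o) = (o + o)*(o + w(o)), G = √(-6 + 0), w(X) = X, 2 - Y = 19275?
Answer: 19273*I/(8*(I + 2*√6)) ≈ 96.365 + 472.09*I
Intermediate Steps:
Y = -19273 (Y = 2 - 1*19275 = 2 - 19275 = -19273)
G = I*√6 (G = √(-6) = I*√6 ≈ 2.4495*I)
H(R) = -2 - R
Q(o) = 4*o² (Q(o) = (o + o)*(o + o) = (2*o)*(2*o) = 4*o²)
Y/Q(H(G)) = -19273*1/(4*(-2 - I*√6)²) = -19273/(4*(-2 - I*√6)²)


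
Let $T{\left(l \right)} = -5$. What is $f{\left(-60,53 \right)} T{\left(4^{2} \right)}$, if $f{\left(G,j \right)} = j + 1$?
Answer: $-270$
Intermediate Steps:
$f{\left(G,j \right)} = 1 + j$
$f{\left(-60,53 \right)} T{\left(4^{2} \right)} = \left(1 + 53\right) \left(-5\right) = 54 \left(-5\right) = -270$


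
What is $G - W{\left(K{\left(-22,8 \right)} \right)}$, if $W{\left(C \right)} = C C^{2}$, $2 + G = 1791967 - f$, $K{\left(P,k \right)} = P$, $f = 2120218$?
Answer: $-317605$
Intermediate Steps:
$G = -328253$ ($G = -2 + \left(1791967 - 2120218\right) = -2 - 328251 = -328253$)
$W{\left(C \right)} = C^{3}$
$G - W{\left(K{\left(-22,8 \right)} \right)} = -328253 - \left(-22\right)^{3} = -328253 - -10648 = -328253 + 10648 = -317605$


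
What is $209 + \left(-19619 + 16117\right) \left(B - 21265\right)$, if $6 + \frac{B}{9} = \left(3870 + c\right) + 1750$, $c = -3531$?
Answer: $8818245$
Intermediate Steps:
$B = 18747$ ($B = -54 + 9 \left(\left(3870 - 3531\right) + 1750\right) = -54 + 9 \left(339 + 1750\right) = -54 + 9 \cdot 2089 = -54 + 18801 = 18747$)
$209 + \left(-19619 + 16117\right) \left(B - 21265\right) = 209 + \left(-19619 + 16117\right) \left(18747 - 21265\right) = 209 - -8818036 = 209 + 8818036 = 8818245$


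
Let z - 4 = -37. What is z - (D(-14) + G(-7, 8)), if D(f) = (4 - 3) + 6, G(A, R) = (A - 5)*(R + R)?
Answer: 152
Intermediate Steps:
G(A, R) = 2*R*(-5 + A) (G(A, R) = (-5 + A)*(2*R) = 2*R*(-5 + A))
z = -33 (z = 4 - 37 = -33)
D(f) = 7 (D(f) = 1 + 6 = 7)
z - (D(-14) + G(-7, 8)) = -33 - (7 + 2*8*(-5 - 7)) = -33 - (7 + 2*8*(-12)) = -33 - (7 - 192) = -33 - 1*(-185) = -33 + 185 = 152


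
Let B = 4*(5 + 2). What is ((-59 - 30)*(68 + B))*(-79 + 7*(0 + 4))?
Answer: 435744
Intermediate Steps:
B = 28 (B = 4*7 = 28)
((-59 - 30)*(68 + B))*(-79 + 7*(0 + 4)) = ((-59 - 30)*(68 + 28))*(-79 + 7*(0 + 4)) = (-89*96)*(-79 + 7*4) = -8544*(-79 + 28) = -8544*(-51) = 435744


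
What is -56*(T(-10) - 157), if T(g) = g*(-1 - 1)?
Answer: 7672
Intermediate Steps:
T(g) = -2*g (T(g) = g*(-2) = -2*g)
-56*(T(-10) - 157) = -56*(-2*(-10) - 157) = -56*(20 - 157) = -56*(-137) = 7672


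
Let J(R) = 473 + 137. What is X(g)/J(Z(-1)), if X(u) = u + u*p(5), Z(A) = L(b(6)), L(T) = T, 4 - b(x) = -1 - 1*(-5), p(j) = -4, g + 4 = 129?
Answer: -75/122 ≈ -0.61475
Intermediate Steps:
g = 125 (g = -4 + 129 = 125)
b(x) = 0 (b(x) = 4 - (-1 - 1*(-5)) = 4 - (-1 + 5) = 4 - 1*4 = 4 - 4 = 0)
Z(A) = 0
J(R) = 610
X(u) = -3*u (X(u) = u + u*(-4) = u - 4*u = -3*u)
X(g)/J(Z(-1)) = -3*125/610 = -375*1/610 = -75/122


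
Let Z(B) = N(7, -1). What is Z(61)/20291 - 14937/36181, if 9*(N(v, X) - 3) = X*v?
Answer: -2727056383/6607338039 ≈ -0.41273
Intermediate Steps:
N(v, X) = 3 + X*v/9 (N(v, X) = 3 + (X*v)/9 = 3 + X*v/9)
Z(B) = 20/9 (Z(B) = 3 + (⅑)*(-1)*7 = 3 - 7/9 = 20/9)
Z(61)/20291 - 14937/36181 = (20/9)/20291 - 14937/36181 = (20/9)*(1/20291) - 14937*1/36181 = 20/182619 - 14937/36181 = -2727056383/6607338039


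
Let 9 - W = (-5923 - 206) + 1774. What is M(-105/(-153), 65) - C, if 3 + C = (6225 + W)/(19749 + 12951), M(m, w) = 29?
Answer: 1035811/32700 ≈ 31.676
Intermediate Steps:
W = 4364 (W = 9 - ((-5923 - 206) + 1774) = 9 - (-6129 + 1774) = 9 - 1*(-4355) = 9 + 4355 = 4364)
C = -87511/32700 (C = -3 + (6225 + 4364)/(19749 + 12951) = -3 + 10589/32700 = -87511/32700 ≈ -2.6762)
M(-105/(-153), 65) - C = 29 - 1*(-87511/32700) = 29 + 87511/32700 = 1035811/32700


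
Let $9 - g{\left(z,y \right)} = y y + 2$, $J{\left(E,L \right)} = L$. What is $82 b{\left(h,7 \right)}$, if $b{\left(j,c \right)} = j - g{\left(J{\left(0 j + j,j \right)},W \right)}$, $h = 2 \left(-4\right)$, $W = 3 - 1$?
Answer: $-902$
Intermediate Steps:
$W = 2$ ($W = 3 - 1 = 2$)
$g{\left(z,y \right)} = 7 - y^{2}$ ($g{\left(z,y \right)} = 9 - \left(y y + 2\right) = 9 - \left(y^{2} + 2\right) = 9 - \left(2 + y^{2}\right) = 7 - y^{2}$)
$h = -8$
$b{\left(j,c \right)} = -3 + j$ ($b{\left(j,c \right)} = j - \left(7 - 2^{2}\right) = j - \left(7 - 4\right) = j - 3 = -3 + j$)
$82 b{\left(h,7 \right)} = 82 \left(-3 - 8\right) = 82 \left(-11\right) = -902$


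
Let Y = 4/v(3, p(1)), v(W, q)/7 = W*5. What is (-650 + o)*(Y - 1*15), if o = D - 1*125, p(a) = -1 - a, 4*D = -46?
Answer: 2471183/210 ≈ 11768.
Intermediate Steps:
D = -23/2 (D = (¼)*(-46) = -23/2 ≈ -11.500)
v(W, q) = 35*W (v(W, q) = 7*(W*5) = 7*(5*W) = 35*W)
o = -273/2 (o = -23/2 - 1*125 = -23/2 - 125 = -273/2 ≈ -136.50)
Y = 4/105 (Y = 4/((35*3)) = 4/105 ≈ 0.038095)
(-650 + o)*(Y - 1*15) = (-650 - 273/2)*(4/105 - 1*15) = -1573*(4/105 - 15)/2 = -1573/2*(-1571/105) = 2471183/210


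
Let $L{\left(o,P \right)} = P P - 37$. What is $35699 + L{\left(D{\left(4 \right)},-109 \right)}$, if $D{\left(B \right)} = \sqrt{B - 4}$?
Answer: $47543$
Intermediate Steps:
$D{\left(B \right)} = \sqrt{-4 + B}$
$L{\left(o,P \right)} = -37 + P^{2}$ ($L{\left(o,P \right)} = P^{2} - 37 = -37 + P^{2}$)
$35699 + L{\left(D{\left(4 \right)},-109 \right)} = 35699 - \left(37 - \left(-109\right)^{2}\right) = 35699 + \left(-37 + 11881\right) = 35699 + 11844 = 47543$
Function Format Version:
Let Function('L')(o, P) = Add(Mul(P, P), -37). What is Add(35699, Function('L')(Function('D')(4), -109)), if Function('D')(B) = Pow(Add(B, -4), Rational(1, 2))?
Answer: 47543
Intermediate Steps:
Function('D')(B) = Pow(Add(-4, B), Rational(1, 2))
Function('L')(o, P) = Add(-37, Pow(P, 2)) (Function('L')(o, P) = Add(Pow(P, 2), -37) = Add(-37, Pow(P, 2)))
Add(35699, Function('L')(Function('D')(4), -109)) = Add(35699, Add(-37, Pow(-109, 2))) = Add(35699, Add(-37, 11881)) = Add(35699, 11844) = 47543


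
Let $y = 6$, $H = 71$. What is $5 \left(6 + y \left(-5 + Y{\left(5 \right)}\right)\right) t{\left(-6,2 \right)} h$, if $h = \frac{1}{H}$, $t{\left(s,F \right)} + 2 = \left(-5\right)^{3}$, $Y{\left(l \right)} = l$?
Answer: $- \frac{3810}{71} \approx -53.662$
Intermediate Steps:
$t{\left(s,F \right)} = -127$ ($t{\left(s,F \right)} = -2 + \left(-5\right)^{3} = -2 - 125 = -127$)
$h = \frac{1}{71} \approx 0.014085$
$5 \left(6 + y \left(-5 + Y{\left(5 \right)}\right)\right) t{\left(-6,2 \right)} h = 5 \left(6 + 6 \left(-5 + 5\right)\right) \left(-127\right) \frac{1}{71} = 5 \left(6 + 6 \cdot 0\right) \left(-127\right) \frac{1}{71} = 5 \left(6 + 0\right) \left(-127\right) \frac{1}{71} = 5 \cdot 6 \left(-127\right) \frac{1}{71} = 30 \left(-127\right) \frac{1}{71} = \left(-3810\right) \frac{1}{71} = - \frac{3810}{71}$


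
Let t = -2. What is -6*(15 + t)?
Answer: -78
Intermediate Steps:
-6*(15 + t) = -6*(15 - 2) = -6*13 = -78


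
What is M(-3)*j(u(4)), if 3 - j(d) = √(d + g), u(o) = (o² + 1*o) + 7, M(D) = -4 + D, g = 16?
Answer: -21 + 7*√43 ≈ 24.902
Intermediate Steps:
u(o) = 7 + o + o² (u(o) = (o² + o) + 7 = (o + o²) + 7 = 7 + o + o²)
j(d) = 3 - √(16 + d) (j(d) = 3 - √(d + 16) = 3 - √(16 + d))
M(-3)*j(u(4)) = (-4 - 3)*(3 - √(16 + (7 + 4 + 4²))) = -7*(3 - √(16 + (7 + 4 + 16))) = -7*(3 - √(16 + 27)) = -7*(3 - √43) = -21 + 7*√43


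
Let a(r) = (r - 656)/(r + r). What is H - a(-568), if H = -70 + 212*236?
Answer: 7094451/142 ≈ 49961.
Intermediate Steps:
a(r) = (-656 + r)/(2*r) (a(r) = (-656 + r)/((2*r)) = (-656 + r)*(1/(2*r)) = (-656 + r)/(2*r))
H = 49962 (H = -70 + 50032 = 49962)
H - a(-568) = 49962 - (-656 - 568)/(2*(-568)) = 49962 - (-1)*(-1224)/(2*568) = 49962 - 1*153/142 = 49962 - 153/142 = 7094451/142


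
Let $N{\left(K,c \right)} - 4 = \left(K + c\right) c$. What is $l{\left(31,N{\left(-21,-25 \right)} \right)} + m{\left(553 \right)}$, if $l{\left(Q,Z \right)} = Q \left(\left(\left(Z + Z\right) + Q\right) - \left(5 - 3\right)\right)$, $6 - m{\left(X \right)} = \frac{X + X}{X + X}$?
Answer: $72452$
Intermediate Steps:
$N{\left(K,c \right)} = 4 + c \left(K + c\right)$ ($N{\left(K,c \right)} = 4 + \left(K + c\right) c = 4 + c \left(K + c\right)$)
$m{\left(X \right)} = 5$ ($m{\left(X \right)} = 6 - \frac{X + X}{X + X} = 6 - \frac{2 X}{2 X} = 6 - 2 X \frac{1}{2 X} = 6 - 1 = 5$)
$l{\left(Q,Z \right)} = Q \left(-2 + Q + 2 Z\right)$ ($l{\left(Q,Z \right)} = Q \left(\left(2 Z + Q\right) - 2\right) = Q \left(\left(Q + 2 Z\right) - 2\right) = Q \left(-2 + Q + 2 Z\right)$)
$l{\left(31,N{\left(-21,-25 \right)} \right)} + m{\left(553 \right)} = 31 \left(-2 + 31 + 2 \left(4 + \left(-25\right)^{2} - -525\right)\right) + 5 = 31 \left(-2 + 31 + 2 \left(4 + 625 + 525\right)\right) + 5 = 31 \left(-2 + 31 + 2 \cdot 1154\right) + 5 = 31 \left(-2 + 31 + 2308\right) + 5 = 31 \cdot 2337 + 5 = 72447 + 5 = 72452$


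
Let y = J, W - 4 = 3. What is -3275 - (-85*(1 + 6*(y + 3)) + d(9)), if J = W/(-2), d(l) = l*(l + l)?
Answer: -3607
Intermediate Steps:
W = 7 (W = 4 + 3 = 7)
d(l) = 2*l² (d(l) = l*(2*l) = 2*l²)
J = -7/2 (J = 7/(-2) = 7*(-½) = -7/2 ≈ -3.5000)
y = -7/2 ≈ -3.5000
-3275 - (-85*(1 + 6*(y + 3)) + d(9)) = -3275 - (-85*(1 + 6*(-7/2 + 3)) + 2*9²) = -3275 - (-85*(1 + 6*(-½)) + 2*81) = -3275 - (-85*(1 - 3) + 162) = -3275 - (-85*(-2) + 162) = -3275 - (170 + 162) = -3275 - 1*332 = -3275 - 332 = -3607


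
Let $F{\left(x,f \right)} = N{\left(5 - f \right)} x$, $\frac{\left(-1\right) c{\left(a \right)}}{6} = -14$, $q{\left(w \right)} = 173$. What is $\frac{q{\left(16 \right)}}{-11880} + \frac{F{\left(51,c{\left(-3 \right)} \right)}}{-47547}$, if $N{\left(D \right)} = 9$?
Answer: $- \frac{168871}{6973560} \approx -0.024216$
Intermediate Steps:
$c{\left(a \right)} = 84$ ($c{\left(a \right)} = \left(-6\right) \left(-14\right) = 84$)
$F{\left(x,f \right)} = 9 x$
$\frac{q{\left(16 \right)}}{-11880} + \frac{F{\left(51,c{\left(-3 \right)} \right)}}{-47547} = \frac{173}{-11880} + \frac{9 \cdot 51}{-47547} = 173 \left(- \frac{1}{11880}\right) + 459 \left(- \frac{1}{47547}\right) = - \frac{173}{11880} - \frac{17}{1761} = - \frac{168871}{6973560}$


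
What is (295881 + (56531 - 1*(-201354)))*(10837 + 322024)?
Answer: 184327104526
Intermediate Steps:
(295881 + (56531 - 1*(-201354)))*(10837 + 322024) = (295881 + (56531 + 201354))*332861 = (295881 + 257885)*332861 = 553766*332861 = 184327104526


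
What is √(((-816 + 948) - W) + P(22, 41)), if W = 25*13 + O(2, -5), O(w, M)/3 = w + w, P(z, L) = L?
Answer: 2*I*√41 ≈ 12.806*I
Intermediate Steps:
O(w, M) = 6*w (O(w, M) = 3*(w + w) = 3*(2*w) = 6*w)
W = 337 (W = 25*13 + 6*2 = 325 + 12 = 337)
√(((-816 + 948) - W) + P(22, 41)) = √(((-816 + 948) - 1*337) + 41) = √((132 - 337) + 41) = √(-205 + 41) = √(-164) = 2*I*√41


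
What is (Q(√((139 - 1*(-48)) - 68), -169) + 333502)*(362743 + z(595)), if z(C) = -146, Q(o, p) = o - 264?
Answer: 120831099086 + 362597*√119 ≈ 1.2084e+11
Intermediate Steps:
Q(o, p) = -264 + o
(Q(√((139 - 1*(-48)) - 68), -169) + 333502)*(362743 + z(595)) = ((-264 + √((139 - 1*(-48)) - 68)) + 333502)*(362743 - 146) = ((-264 + √((139 + 48) - 68)) + 333502)*362597 = ((-264 + √(187 - 68)) + 333502)*362597 = ((-264 + √119) + 333502)*362597 = (333238 + √119)*362597 = 120831099086 + 362597*√119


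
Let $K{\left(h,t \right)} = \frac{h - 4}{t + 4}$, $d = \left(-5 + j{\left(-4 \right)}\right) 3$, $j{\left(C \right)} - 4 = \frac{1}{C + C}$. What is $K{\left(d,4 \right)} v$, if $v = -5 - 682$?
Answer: $\frac{40533}{64} \approx 633.33$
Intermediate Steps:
$j{\left(C \right)} = 4 + \frac{1}{2 C}$ ($j{\left(C \right)} = 4 + \frac{1}{C + C} = 4 + \frac{1}{2 C}$)
$d = - \frac{27}{8}$ ($d = \left(-5 + \left(4 + \frac{1}{2 \left(-4\right)}\right)\right) 3 = \left(-5 + \left(4 + \frac{1}{2} \left(- \frac{1}{4}\right)\right)\right) 3 = \left(-5 + \left(4 - \frac{1}{8}\right)\right) 3 = \left(-5 + \frac{31}{8}\right) 3 = \left(- \frac{9}{8}\right) 3 = - \frac{27}{8} \approx -3.375$)
$K{\left(h,t \right)} = \frac{-4 + h}{4 + t}$
$v = -687$ ($v = -5 - 682 = -687$)
$K{\left(d,4 \right)} v = \frac{-4 - \frac{27}{8}}{4 + 4} \left(-687\right) = \frac{1}{8} \left(- \frac{59}{8}\right) \left(-687\right) = \left(- \frac{59}{64}\right) \left(-687\right) = \frac{40533}{64}$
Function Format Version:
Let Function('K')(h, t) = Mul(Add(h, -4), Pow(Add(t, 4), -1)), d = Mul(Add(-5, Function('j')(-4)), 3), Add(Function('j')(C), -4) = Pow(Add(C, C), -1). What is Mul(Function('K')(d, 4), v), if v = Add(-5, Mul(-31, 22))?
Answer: Rational(40533, 64) ≈ 633.33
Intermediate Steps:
Function('j')(C) = Add(4, Mul(Rational(1, 2), Pow(C, -1))) (Function('j')(C) = Add(4, Pow(Add(C, C), -1)) = Add(4, Pow(Mul(2, C), -1)) = Add(4, Mul(Rational(1, 2), Pow(C, -1))))
d = Rational(-27, 8) (d = Mul(Add(-5, Add(4, Mul(Rational(1, 2), Pow(-4, -1)))), 3) = Mul(Add(-5, Add(4, Mul(Rational(1, 2), Rational(-1, 4)))), 3) = Mul(Add(-5, Add(4, Rational(-1, 8))), 3) = Mul(Add(-5, Rational(31, 8)), 3) = Mul(Rational(-9, 8), 3) = Rational(-27, 8) ≈ -3.3750)
Function('K')(h, t) = Mul(Pow(Add(4, t), -1), Add(-4, h)) (Function('K')(h, t) = Mul(Add(-4, h), Pow(Add(4, t), -1)) = Mul(Pow(Add(4, t), -1), Add(-4, h)))
v = -687 (v = Add(-5, -682) = -687)
Mul(Function('K')(d, 4), v) = Mul(Mul(Pow(Add(4, 4), -1), Add(-4, Rational(-27, 8))), -687) = Mul(Mul(Pow(8, -1), Rational(-59, 8)), -687) = Mul(Mul(Rational(1, 8), Rational(-59, 8)), -687) = Mul(Rational(-59, 64), -687) = Rational(40533, 64)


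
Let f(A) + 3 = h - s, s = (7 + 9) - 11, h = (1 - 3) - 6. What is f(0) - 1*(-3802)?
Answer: 3786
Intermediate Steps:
h = -8 (h = -2 - 6 = -8)
s = 5 (s = 16 - 11 = 5)
f(A) = -16 (f(A) = -3 + (-8 - 1*5) = -3 + (-8 - 5) = -3 - 13 = -16)
f(0) - 1*(-3802) = -16 - 1*(-3802) = -16 + 3802 = 3786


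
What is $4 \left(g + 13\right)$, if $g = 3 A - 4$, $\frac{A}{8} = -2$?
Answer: $-156$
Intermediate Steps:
$A = -16$ ($A = 8 \left(-2\right) = -16$)
$g = -52$ ($g = 3 \left(-16\right) - 4 = -48 - 4 = -52$)
$4 \left(g + 13\right) = 4 \left(-52 + 13\right) = 4 \left(-39\right) = -156$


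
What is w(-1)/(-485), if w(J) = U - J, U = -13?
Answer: 12/485 ≈ 0.024742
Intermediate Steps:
w(J) = -13 - J
w(-1)/(-485) = (-13 - 1*(-1))/(-485) = (-13 + 1)*(-1/485) = -12*(-1/485) = 12/485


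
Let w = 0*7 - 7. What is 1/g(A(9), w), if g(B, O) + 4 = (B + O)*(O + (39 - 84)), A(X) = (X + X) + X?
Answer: -1/1044 ≈ -0.00095785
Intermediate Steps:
A(X) = 3*X (A(X) = 2*X + X = 3*X)
w = -7 (w = 0 - 7 = -7)
g(B, O) = -4 + (-45 + O)*(B + O) (g(B, O) = -4 + (B + O)*(O + (39 - 84)) = -4 + (B + O)*(O - 45) = -4 + (B + O)*(-45 + O) = -4 + (-45 + O)*(B + O))
1/g(A(9), w) = 1/(-4 + (-7)² - 135*9 - 45*(-7) + (3*9)*(-7)) = 1/(-4 + 49 - 45*27 + 315 + 27*(-7)) = 1/(-4 + 49 - 1215 + 315 - 189) = 1/(-1044) = -1/1044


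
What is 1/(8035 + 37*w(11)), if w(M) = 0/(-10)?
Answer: 1/8035 ≈ 0.00012446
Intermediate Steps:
w(M) = 0 (w(M) = 0*(-1/10) = 0)
1/(8035 + 37*w(11)) = 1/(8035 + 37*0) = 1/(8035 + 0) = 1/8035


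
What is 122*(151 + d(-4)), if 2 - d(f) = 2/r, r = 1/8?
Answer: 16714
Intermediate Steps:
r = ⅛ ≈ 0.12500
d(f) = -14 (d(f) = 2 - 2/⅛ = 2 - 2*8 = 2 - 1*16 = 2 - 16 = -14)
122*(151 + d(-4)) = 122*(151 - 14) = 122*137 = 16714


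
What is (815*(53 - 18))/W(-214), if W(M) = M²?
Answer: 28525/45796 ≈ 0.62287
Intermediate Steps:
(815*(53 - 18))/W(-214) = (815*(53 - 18))/((-214)²) = (815*35)/45796 = 28525*(1/45796) = 28525/45796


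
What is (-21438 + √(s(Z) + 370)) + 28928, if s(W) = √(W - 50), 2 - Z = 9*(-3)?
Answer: 7490 + √(370 + I*√21) ≈ 7509.2 + 0.11912*I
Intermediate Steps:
Z = 29 (Z = 2 - 9*(-3) = 2 - 1*(-27) = 2 + 27 = 29)
s(W) = √(-50 + W)
(-21438 + √(s(Z) + 370)) + 28928 = (-21438 + √(√(-50 + 29) + 370)) + 28928 = (-21438 + √(√(-21) + 370)) + 28928 = (-21438 + √(I*√21 + 370)) + 28928 = (-21438 + √(370 + I*√21)) + 28928 = 7490 + √(370 + I*√21)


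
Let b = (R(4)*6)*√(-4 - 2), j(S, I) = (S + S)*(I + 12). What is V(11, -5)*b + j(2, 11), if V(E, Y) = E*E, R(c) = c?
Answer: 92 + 2904*I*√6 ≈ 92.0 + 7113.3*I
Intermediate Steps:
V(E, Y) = E²
j(S, I) = 2*S*(12 + I) (j(S, I) = (2*S)*(12 + I) = 2*S*(12 + I))
b = 24*I*√6 (b = (4*6)*√(-4 - 2) = 24*√(-6) = 24*(I*√6) = 24*I*√6 ≈ 58.788*I)
V(11, -5)*b + j(2, 11) = 11²*(24*I*√6) + 2*2*(12 + 11) = 121*(24*I*√6) + 2*2*23 = 2904*I*√6 + 92 = 92 + 2904*I*√6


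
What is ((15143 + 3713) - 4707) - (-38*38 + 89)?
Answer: 15504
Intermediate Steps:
((15143 + 3713) - 4707) - (-38*38 + 89) = (18856 - 4707) - (-1444 + 89) = 14149 - 1*(-1355) = 14149 + 1355 = 15504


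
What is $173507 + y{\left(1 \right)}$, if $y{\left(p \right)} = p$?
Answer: $173508$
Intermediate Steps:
$173507 + y{\left(1 \right)} = 173507 + 1 = 173508$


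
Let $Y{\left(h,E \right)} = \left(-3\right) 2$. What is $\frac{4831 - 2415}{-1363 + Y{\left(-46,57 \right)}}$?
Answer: $- \frac{2416}{1369} \approx -1.7648$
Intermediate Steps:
$Y{\left(h,E \right)} = -6$
$\frac{4831 - 2415}{-1363 + Y{\left(-46,57 \right)}} = \frac{4831 - 2415}{-1363 - 6} = \frac{2416}{-1369} = 2416 \left(- \frac{1}{1369}\right) = - \frac{2416}{1369}$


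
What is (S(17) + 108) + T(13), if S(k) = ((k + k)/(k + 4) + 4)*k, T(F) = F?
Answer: 4547/21 ≈ 216.52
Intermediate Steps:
S(k) = k*(4 + 2*k/(4 + k)) (S(k) = ((2*k)/(4 + k) + 4)*k = (2*k/(4 + k) + 4)*k = (4 + 2*k/(4 + k))*k = k*(4 + 2*k/(4 + k)))
(S(17) + 108) + T(13) = (2*17*(8 + 3*17)/(4 + 17) + 108) + 13 = (2*17*(8 + 51)/21 + 108) + 13 = (2*17*(1/21)*59 + 108) + 13 = (2006/21 + 108) + 13 = 4274/21 + 13 = 4547/21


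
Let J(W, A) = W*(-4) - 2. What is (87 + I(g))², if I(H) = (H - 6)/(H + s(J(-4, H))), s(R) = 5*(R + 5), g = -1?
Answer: 66765241/8836 ≈ 7556.0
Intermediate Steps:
J(W, A) = -2 - 4*W (J(W, A) = -4*W - 2 = -2 - 4*W)
s(R) = 25 + 5*R (s(R) = 5*(5 + R) = 25 + 5*R)
I(H) = (-6 + H)/(95 + H) (I(H) = (H - 6)/(H + (25 + 5*(-2 - 4*(-4)))) = (-6 + H)/(H + (25 + 5*(-2 + 16))) = (-6 + H)/(H + (25 + 5*14)) = (-6 + H)/(H + (25 + 70)) = (-6 + H)/(H + 95) = (-6 + H)/(95 + H))
(87 + I(g))² = (87 + (-6 - 1)/(95 - 1))² = (87 - 7/94)² = (8171/94)² = 66765241/8836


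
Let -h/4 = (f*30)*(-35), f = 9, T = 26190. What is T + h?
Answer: 63990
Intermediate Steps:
h = 37800 (h = -4*9*30*(-35) = -1080*(-35) = -4*(-9450) = 37800)
T + h = 26190 + 37800 = 63990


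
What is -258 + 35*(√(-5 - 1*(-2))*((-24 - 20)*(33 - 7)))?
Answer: -258 - 40040*I*√3 ≈ -258.0 - 69351.0*I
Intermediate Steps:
-258 + 35*(√(-5 - 1*(-2))*((-24 - 20)*(33 - 7))) = -258 + 35*(√(-5 + 2)*(-44*26)) = -258 + 35*(√(-3)*(-1144)) = -258 + 35*((I*√3)*(-1144)) = -258 + 35*(-1144*I*√3) = -258 - 40040*I*√3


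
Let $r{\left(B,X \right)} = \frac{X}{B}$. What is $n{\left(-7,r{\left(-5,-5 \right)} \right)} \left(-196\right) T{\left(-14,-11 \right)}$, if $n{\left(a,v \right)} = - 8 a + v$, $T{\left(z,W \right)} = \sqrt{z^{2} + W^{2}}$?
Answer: $- 11172 \sqrt{317} \approx -1.9891 \cdot 10^{5}$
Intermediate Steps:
$T{\left(z,W \right)} = \sqrt{W^{2} + z^{2}}$
$n{\left(a,v \right)} = v - 8 a$
$n{\left(-7,r{\left(-5,-5 \right)} \right)} \left(-196\right) T{\left(-14,-11 \right)} = \left(- \frac{5}{-5} - -56\right) \left(-196\right) \sqrt{\left(-11\right)^{2} + \left(-14\right)^{2}} = \left(\left(-5\right) \left(- \frac{1}{5}\right) + 56\right) \left(-196\right) \sqrt{121 + 196} = \left(1 + 56\right) \left(-196\right) \sqrt{317} = 57 \left(-196\right) \sqrt{317} = - 11172 \sqrt{317}$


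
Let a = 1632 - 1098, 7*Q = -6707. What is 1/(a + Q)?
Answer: -7/2969 ≈ -0.0023577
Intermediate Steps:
Q = -6707/7 (Q = (1/7)*(-6707) = -6707/7 ≈ -958.14)
a = 534
1/(a + Q) = 1/(534 - 6707/7) = 1/(-2969/7) = -7/2969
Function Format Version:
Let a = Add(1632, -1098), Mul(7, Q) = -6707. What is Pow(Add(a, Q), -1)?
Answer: Rational(-7, 2969) ≈ -0.0023577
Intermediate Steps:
Q = Rational(-6707, 7) (Q = Mul(Rational(1, 7), -6707) = Rational(-6707, 7) ≈ -958.14)
a = 534
Pow(Add(a, Q), -1) = Pow(Add(534, Rational(-6707, 7)), -1) = Pow(Rational(-2969, 7), -1) = Rational(-7, 2969)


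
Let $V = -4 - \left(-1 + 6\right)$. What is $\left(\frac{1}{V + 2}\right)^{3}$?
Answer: $- \frac{1}{343} \approx -0.0029155$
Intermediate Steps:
$V = -9$ ($V = -4 - 5 = -9$)
$\left(\frac{1}{V + 2}\right)^{3} = \left(\frac{1}{-9 + 2}\right)^{3} = \left(\frac{1}{-7}\right)^{3} = \left(- \frac{1}{7}\right)^{3} = - \frac{1}{343}$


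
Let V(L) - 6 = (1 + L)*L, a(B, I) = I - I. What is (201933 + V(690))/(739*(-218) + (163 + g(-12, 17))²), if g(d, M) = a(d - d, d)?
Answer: -678729/134533 ≈ -5.0451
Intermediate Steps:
a(B, I) = 0
g(d, M) = 0
V(L) = 6 + L*(1 + L) (V(L) = 6 + (1 + L)*L = 6 + L*(1 + L))
(201933 + V(690))/(739*(-218) + (163 + g(-12, 17))²) = (201933 + (6 + 690 + 690²))/(739*(-218) + (163 + 0)²) = (201933 + (6 + 690 + 476100))/(-161102 + 163²) = (201933 + 476796)/(-161102 + 26569) = 678729/(-134533) = 678729*(-1/134533) = -678729/134533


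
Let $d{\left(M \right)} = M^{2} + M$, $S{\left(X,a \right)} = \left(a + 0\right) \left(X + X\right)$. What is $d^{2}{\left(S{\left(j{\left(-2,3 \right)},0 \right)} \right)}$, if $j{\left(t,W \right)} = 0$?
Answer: $0$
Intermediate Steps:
$S{\left(X,a \right)} = 2 X a$ ($S{\left(X,a \right)} = a 2 X = 2 X a$)
$d{\left(M \right)} = M + M^{2}$
$d^{2}{\left(S{\left(j{\left(-2,3 \right)},0 \right)} \right)} = \left(2 \cdot 0 \cdot 0 \left(1 + 2 \cdot 0 \cdot 0\right)\right)^{2} = \left(0 \left(1 + 0\right)\right)^{2} = \left(0 \cdot 1\right)^{2} = 0^{2} = 0$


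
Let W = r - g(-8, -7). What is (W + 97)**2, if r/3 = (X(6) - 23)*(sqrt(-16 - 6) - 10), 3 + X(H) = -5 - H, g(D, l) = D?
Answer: 1205163 - 269730*I*sqrt(22) ≈ 1.2052e+6 - 1.2651e+6*I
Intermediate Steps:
X(H) = -8 - H (X(H) = -3 + (-5 - H) = -8 - H)
r = 1110 - 111*I*sqrt(22) (r = 3*(((-8 - 1*6) - 23)*(sqrt(-16 - 6) - 10)) = 3*(((-8 - 6) - 23)*(sqrt(-22) - 10)) = 3*((-14 - 23)*(I*sqrt(22) - 10)) = 3*(-37*(-10 + I*sqrt(22))) = 3*(370 - 37*I*sqrt(22)) = 1110 - 111*I*sqrt(22) ≈ 1110.0 - 520.64*I)
W = 1118 - 111*I*sqrt(22) (W = (1110 - 111*I*sqrt(22)) - 1*(-8) = (1110 - 111*I*sqrt(22)) + 8 = 1118 - 111*I*sqrt(22) ≈ 1118.0 - 520.64*I)
(W + 97)**2 = ((1118 - 111*I*sqrt(22)) + 97)**2 = (1215 - 111*I*sqrt(22))**2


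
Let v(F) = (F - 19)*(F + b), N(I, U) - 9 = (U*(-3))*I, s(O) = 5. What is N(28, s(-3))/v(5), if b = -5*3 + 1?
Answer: -137/42 ≈ -3.2619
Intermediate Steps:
b = -14 (b = -15 + 1 = -14)
N(I, U) = 9 - 3*I*U (N(I, U) = 9 + (U*(-3))*I = 9 + (-3*U)*I = 9 - 3*I*U)
v(F) = (-19 + F)*(-14 + F) (v(F) = (F - 19)*(F - 14) = (-19 + F)*(-14 + F))
N(28, s(-3))/v(5) = (9 - 3*28*5)/(266 + 5² - 33*5) = (9 - 420)/(266 + 25 - 165) = -411/126 = -411*1/126 = -137/42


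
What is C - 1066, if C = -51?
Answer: -1117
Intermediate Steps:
C - 1066 = -51 - 1066 = -1117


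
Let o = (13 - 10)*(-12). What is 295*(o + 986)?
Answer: 280250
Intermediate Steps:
o = -36 (o = 3*(-12) = -36)
295*(o + 986) = 295*(-36 + 986) = 295*950 = 280250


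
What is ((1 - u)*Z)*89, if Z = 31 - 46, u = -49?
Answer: -66750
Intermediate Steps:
Z = -15
((1 - u)*Z)*89 = ((1 - 1*(-49))*(-15))*89 = ((1 + 49)*(-15))*89 = (50*(-15))*89 = -750*89 = -66750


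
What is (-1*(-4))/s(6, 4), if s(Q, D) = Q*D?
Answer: 1/6 ≈ 0.16667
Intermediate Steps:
s(Q, D) = D*Q
(-1*(-4))/s(6, 4) = (-1*(-4))/((4*6)) = 4/24 = 4*(1/24) = 1/6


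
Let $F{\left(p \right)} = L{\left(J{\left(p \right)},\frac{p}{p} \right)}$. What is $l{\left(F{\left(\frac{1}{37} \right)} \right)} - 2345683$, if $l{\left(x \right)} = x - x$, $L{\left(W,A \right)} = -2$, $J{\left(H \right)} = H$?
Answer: $-2345683$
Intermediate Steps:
$F{\left(p \right)} = -2$
$l{\left(x \right)} = 0$
$l{\left(F{\left(\frac{1}{37} \right)} \right)} - 2345683 = 0 - 2345683 = -2345683$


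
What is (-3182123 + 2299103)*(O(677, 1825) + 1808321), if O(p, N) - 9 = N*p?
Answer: -2687784842100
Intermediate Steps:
O(p, N) = 9 + N*p
(-3182123 + 2299103)*(O(677, 1825) + 1808321) = (-3182123 + 2299103)*((9 + 1825*677) + 1808321) = -883020*((9 + 1235525) + 1808321) = -883020*(1235534 + 1808321) = -883020*3043855 = -2687784842100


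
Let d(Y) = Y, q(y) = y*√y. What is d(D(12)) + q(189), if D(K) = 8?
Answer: 8 + 567*√21 ≈ 2606.3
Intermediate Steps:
q(y) = y^(3/2)
d(D(12)) + q(189) = 8 + 189^(3/2) = 8 + 567*√21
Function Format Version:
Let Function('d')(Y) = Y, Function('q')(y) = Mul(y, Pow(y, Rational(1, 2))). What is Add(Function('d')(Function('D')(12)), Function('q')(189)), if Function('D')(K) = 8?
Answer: Add(8, Mul(567, Pow(21, Rational(1, 2)))) ≈ 2606.3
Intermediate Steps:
Function('q')(y) = Pow(y, Rational(3, 2))
Add(Function('d')(Function('D')(12)), Function('q')(189)) = Add(8, Pow(189, Rational(3, 2))) = Add(8, Mul(567, Pow(21, Rational(1, 2))))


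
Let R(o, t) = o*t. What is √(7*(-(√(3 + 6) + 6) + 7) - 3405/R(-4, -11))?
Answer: I*√44231/22 ≈ 9.5596*I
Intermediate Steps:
√(7*(-(√(3 + 6) + 6) + 7) - 3405/R(-4, -11)) = √(7*(-(√(3 + 6) + 6) + 7) - 3405/((-4*(-11)))) = √(7*(-(√9 + 6) + 7) - 3405/44) = √(7*(-(3 + 6) + 7) - 3405*1/44) = √(7*(-1*9 + 7) - 3405/44) = √(7*(-9 + 7) - 3405/44) = √(7*(-2) - 3405/44) = √(-14 - 3405/44) = √(-4021/44) = I*√44231/22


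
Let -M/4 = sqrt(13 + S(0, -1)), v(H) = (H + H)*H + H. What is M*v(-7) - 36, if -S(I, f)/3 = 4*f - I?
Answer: -1856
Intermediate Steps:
S(I, f) = -12*f + 3*I (S(I, f) = -3*(4*f - I) = -3*(-I + 4*f) = -12*f + 3*I)
v(H) = H + 2*H**2 (v(H) = (2*H)*H + H = 2*H**2 + H = H + 2*H**2)
M = -20 (M = -4*sqrt(13 + (-12*(-1) + 3*0)) = -4*sqrt(13 + (12 + 0)) = -4*sqrt(13 + 12) = -4*sqrt(25) = -4*5 = -20)
M*v(-7) - 36 = -(-140)*(1 + 2*(-7)) - 36 = -(-140)*(1 - 14) - 36 = -(-140)*(-13) - 36 = -20*91 - 36 = -1820 - 36 = -1856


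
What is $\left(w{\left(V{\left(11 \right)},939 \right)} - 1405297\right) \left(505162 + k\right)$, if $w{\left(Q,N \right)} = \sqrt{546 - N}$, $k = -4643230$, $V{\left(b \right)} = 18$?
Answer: $5815214546196 - 4138068 i \sqrt{393} \approx 5.8152 \cdot 10^{12} - 8.2034 \cdot 10^{7} i$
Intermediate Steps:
$\left(w{\left(V{\left(11 \right)},939 \right)} - 1405297\right) \left(505162 + k\right) = \left(\sqrt{546 - 939} - 1405297\right) \left(505162 - 4643230\right) = \left(\sqrt{546 - 939} - 1405297\right) \left(-4138068\right) = \left(\sqrt{-393} - 1405297\right) \left(-4138068\right) = \left(i \sqrt{393} - 1405297\right) \left(-4138068\right) = \left(-1405297 + i \sqrt{393}\right) \left(-4138068\right) = 5815214546196 - 4138068 i \sqrt{393}$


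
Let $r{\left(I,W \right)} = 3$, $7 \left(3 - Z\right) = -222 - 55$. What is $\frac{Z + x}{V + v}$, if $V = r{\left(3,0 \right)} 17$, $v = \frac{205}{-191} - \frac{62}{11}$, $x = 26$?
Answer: $\frac{168080}{108563} \approx 1.5482$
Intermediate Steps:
$Z = \frac{298}{7}$ ($Z = 3 - \frac{-222 - 55}{7} = 3 - - \frac{277}{7} = 3 + \frac{277}{7} = \frac{298}{7} \approx 42.571$)
$v = - \frac{14097}{2101}$ ($v = 205 \left(- \frac{1}{191}\right) - \frac{62}{11} = - \frac{205}{191} - \frac{62}{11} = - \frac{14097}{2101} \approx -6.7097$)
$V = 51$ ($V = 3 \cdot 17 = 51$)
$\frac{Z + x}{V + v} = \frac{\frac{298}{7} + 26}{51 - \frac{14097}{2101}} = \frac{480}{7 \cdot \frac{93054}{2101}} = \frac{480}{7} \cdot \frac{2101}{93054} = \frac{168080}{108563}$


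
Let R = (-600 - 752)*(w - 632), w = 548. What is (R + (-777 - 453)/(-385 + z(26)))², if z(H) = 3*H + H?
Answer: 1018493055890244/78961 ≈ 1.2899e+10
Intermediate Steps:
R = 113568 (R = (-600 - 752)*(548 - 632) = -1352*(-84) = 113568)
z(H) = 4*H
(R + (-777 - 453)/(-385 + z(26)))² = (113568 + (-777 - 453)/(-385 + 4*26))² = (113568 - 1230/(-385 + 104))² = (113568 - 1230/(-281))² = (113568 - 1230*(-1/281))² = (113568 + 1230/281)² = (31913838/281)² = 1018493055890244/78961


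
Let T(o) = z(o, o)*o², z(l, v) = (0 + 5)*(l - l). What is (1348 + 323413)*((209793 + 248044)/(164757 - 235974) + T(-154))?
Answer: -3626526877/1737 ≈ -2.0878e+6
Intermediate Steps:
z(l, v) = 0 (z(l, v) = 5*0 = 0)
T(o) = 0 (T(o) = 0*o² = 0)
(1348 + 323413)*((209793 + 248044)/(164757 - 235974) + T(-154)) = (1348 + 323413)*((209793 + 248044)/(164757 - 235974) + 0) = 324761*(457837/(-71217) + 0) = 324761*(457837*(-1/71217) + 0) = 324761*(-457837/71217 + 0) = 324761*(-457837/71217) = -3626526877/1737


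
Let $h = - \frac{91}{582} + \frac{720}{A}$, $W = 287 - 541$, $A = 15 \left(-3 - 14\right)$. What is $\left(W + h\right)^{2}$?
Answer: $\frac{6464606268481}{97891236} \approx 66039.0$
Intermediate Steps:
$A = -255$ ($A = 15 \left(-17\right) = -255$)
$W = -254$ ($W = 287 - 541 = -254$)
$h = - \frac{29483}{9894}$ ($h = - \frac{91}{582} + \frac{720}{-255} = \left(-91\right) \frac{1}{582} + 720 \left(- \frac{1}{255}\right) = - \frac{91}{582} - \frac{48}{17} = - \frac{29483}{9894} \approx -2.9799$)
$\left(W + h\right)^{2} = \left(-254 - \frac{29483}{9894}\right)^{2} = \left(- \frac{2542559}{9894}\right)^{2} = \frac{6464606268481}{97891236}$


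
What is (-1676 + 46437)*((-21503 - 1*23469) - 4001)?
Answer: -2192080453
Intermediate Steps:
(-1676 + 46437)*((-21503 - 1*23469) - 4001) = 44761*((-21503 - 23469) - 4001) = 44761*(-44972 - 4001) = 44761*(-48973) = -2192080453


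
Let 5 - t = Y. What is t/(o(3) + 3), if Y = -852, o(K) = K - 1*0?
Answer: 857/6 ≈ 142.83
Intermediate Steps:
o(K) = K (o(K) = K + 0 = K)
t = 857 (t = 5 - 1*(-852) = 5 + 852 = 857)
t/(o(3) + 3) = 857/(3 + 3) = 857/6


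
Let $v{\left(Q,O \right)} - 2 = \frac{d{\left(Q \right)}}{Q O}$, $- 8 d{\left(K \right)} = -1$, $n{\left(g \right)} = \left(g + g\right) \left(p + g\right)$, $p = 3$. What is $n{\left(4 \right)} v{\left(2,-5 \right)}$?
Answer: $\frac{1113}{10} \approx 111.3$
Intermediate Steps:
$n{\left(g \right)} = 2 g \left(3 + g\right)$ ($n{\left(g \right)} = \left(g + g\right) \left(3 + g\right) = 2 g \left(3 + g\right)$)
$d{\left(K \right)} = \frac{1}{8}$ ($d{\left(K \right)} = \left(- \frac{1}{8}\right) \left(-1\right) = \frac{1}{8}$)
$v{\left(Q,O \right)} = 2 + \frac{1}{8 O Q}$ ($v{\left(Q,O \right)} = 2 + \frac{1}{8 Q O} = 2 + \frac{1}{8 O Q}$)
$n{\left(4 \right)} v{\left(2,-5 \right)} = 2 \cdot 4 \left(3 + 4\right) \left(2 + \frac{1}{8 \left(-5\right) 2}\right) = 2 \cdot 4 \cdot 7 \left(2 + \frac{1}{8} \left(- \frac{1}{5}\right) \frac{1}{2}\right) = 56 \left(2 - \frac{1}{80}\right) = 56 \cdot \frac{159}{80} = \frac{1113}{10}$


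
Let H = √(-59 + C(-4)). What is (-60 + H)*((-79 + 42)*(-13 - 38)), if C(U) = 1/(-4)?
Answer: -113220 + 1887*I*√237/2 ≈ -1.1322e+5 + 14525.0*I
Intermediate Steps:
C(U) = -¼
H = I*√237/2 (H = √(-59 - ¼) = √(-237/4) = I*√237/2 ≈ 7.6974*I)
(-60 + H)*((-79 + 42)*(-13 - 38)) = (-60 + I*√237/2)*((-79 + 42)*(-13 - 38)) = (-60 + I*√237/2)*(-37*(-51)) = (-60 + I*√237/2)*1887 = -113220 + 1887*I*√237/2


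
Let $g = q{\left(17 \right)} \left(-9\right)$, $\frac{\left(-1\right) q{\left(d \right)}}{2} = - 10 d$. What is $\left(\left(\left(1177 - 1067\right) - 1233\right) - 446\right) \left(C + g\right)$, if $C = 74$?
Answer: $4685034$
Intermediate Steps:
$q{\left(d \right)} = 20 d$ ($q{\left(d \right)} = - 2 \left(- 10 d\right) = 20 d$)
$g = -3060$ ($g = 20 \cdot 17 \left(-9\right) = 340 \left(-9\right) = -3060$)
$\left(\left(\left(1177 - 1067\right) - 1233\right) - 446\right) \left(C + g\right) = \left(\left(\left(1177 - 1067\right) - 1233\right) - 446\right) \left(74 - 3060\right) = \left(\left(110 - 1233\right) - 446\right) \left(-2986\right) = \left(-1123 - 446\right) \left(-2986\right) = \left(-1569\right) \left(-2986\right) = 4685034$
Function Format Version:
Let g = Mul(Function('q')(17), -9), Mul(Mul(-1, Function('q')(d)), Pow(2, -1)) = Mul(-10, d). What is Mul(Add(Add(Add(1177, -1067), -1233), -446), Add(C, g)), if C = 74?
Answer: 4685034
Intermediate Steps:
Function('q')(d) = Mul(20, d) (Function('q')(d) = Mul(-2, Mul(-10, d)) = Mul(20, d))
g = -3060 (g = Mul(Mul(20, 17), -9) = Mul(340, -9) = -3060)
Mul(Add(Add(Add(1177, -1067), -1233), -446), Add(C, g)) = Mul(Add(Add(Add(1177, -1067), -1233), -446), Add(74, -3060)) = Mul(Add(Add(110, -1233), -446), -2986) = Mul(Add(-1123, -446), -2986) = Mul(-1569, -2986) = 4685034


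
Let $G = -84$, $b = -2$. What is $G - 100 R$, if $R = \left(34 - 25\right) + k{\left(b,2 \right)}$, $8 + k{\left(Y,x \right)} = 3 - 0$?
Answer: $-484$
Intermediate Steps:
$k{\left(Y,x \right)} = -5$ ($k{\left(Y,x \right)} = -8 + \left(3 - 0\right) = -8 + \left(3 + 0\right) = -8 + 3 = -5$)
$R = 4$ ($R = \left(34 - 25\right) - 5 = 9 - 5 = 4$)
$G - 100 R = -84 - 400 = -484$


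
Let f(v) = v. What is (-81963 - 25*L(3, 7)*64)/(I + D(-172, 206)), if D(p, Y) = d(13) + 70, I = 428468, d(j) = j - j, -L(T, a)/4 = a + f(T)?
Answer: -1633/38958 ≈ -0.041917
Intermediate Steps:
L(T, a) = -4*T - 4*a (L(T, a) = -4*(a + T) = -4*(T + a) = -4*T - 4*a)
d(j) = 0
D(p, Y) = 70 (D(p, Y) = 0 + 70 = 70)
(-81963 - 25*L(3, 7)*64)/(I + D(-172, 206)) = (-81963 - 25*(-4*3 - 4*7)*64)/(428468 + 70) = (-81963 - 25*(-12 - 28)*64)/428538 = (-81963 - 25*(-40)*64)*(1/428538) = (-81963 + 1000*64)*(1/428538) = (-81963 + 64000)*(1/428538) = -17963*1/428538 = -1633/38958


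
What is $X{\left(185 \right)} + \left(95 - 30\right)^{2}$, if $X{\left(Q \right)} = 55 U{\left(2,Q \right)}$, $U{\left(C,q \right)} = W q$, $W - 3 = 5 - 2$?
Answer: $65275$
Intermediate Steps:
$W = 6$ ($W = 3 + \left(5 - 2\right) = 3 + 3 = 6$)
$U{\left(C,q \right)} = 6 q$
$X{\left(Q \right)} = 330 Q$ ($X{\left(Q \right)} = 55 \cdot 6 Q = 330 Q$)
$X{\left(185 \right)} + \left(95 - 30\right)^{2} = 330 \cdot 185 + \left(95 - 30\right)^{2} = 61050 + 65^{2} = 61050 + 4225 = 65275$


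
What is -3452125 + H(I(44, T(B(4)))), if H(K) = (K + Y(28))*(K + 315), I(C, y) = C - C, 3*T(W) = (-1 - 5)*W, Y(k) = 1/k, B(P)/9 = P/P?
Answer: -13808455/4 ≈ -3.4521e+6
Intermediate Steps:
B(P) = 9 (B(P) = 9*(P/P) = 9*1 = 9)
T(W) = -2*W (T(W) = ((-1 - 5)*W)/3 = (-6*W)/3 = -2*W)
I(C, y) = 0
H(K) = (315 + K)*(1/28 + K) (H(K) = (K + 1/28)*(K + 315) = (K + 1/28)*(315 + K) = (1/28 + K)*(315 + K) = (315 + K)*(1/28 + K))
-3452125 + H(I(44, T(B(4)))) = -3452125 + (45/4 + 0**2 + (8821/28)*0) = -3452125 + (45/4 + 0 + 0) = -3452125 + 45/4 = -13808455/4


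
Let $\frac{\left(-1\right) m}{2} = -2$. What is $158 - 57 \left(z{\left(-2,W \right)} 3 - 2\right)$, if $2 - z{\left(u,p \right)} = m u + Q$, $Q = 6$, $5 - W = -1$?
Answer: $-412$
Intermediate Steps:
$m = 4$ ($m = \left(-2\right) \left(-2\right) = 4$)
$W = 6$ ($W = 5 - -1 = 5 + 1 = 6$)
$z{\left(u,p \right)} = -4 - 4 u$ ($z{\left(u,p \right)} = 2 - \left(4 u + 6\right) = 2 - \left(6 + 4 u\right) = -4 - 4 u$)
$158 - 57 \left(z{\left(-2,W \right)} 3 - 2\right) = 158 - 57 \left(\left(-4 - -8\right) 3 - 2\right) = 158 - 57 \left(\left(-4 + 8\right) 3 - 2\right) = 158 - 57 \left(4 \cdot 3 - 2\right) = 158 - 57 \left(12 - 2\right) = 158 - 570 = -412$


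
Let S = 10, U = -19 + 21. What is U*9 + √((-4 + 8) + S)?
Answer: 18 + √14 ≈ 21.742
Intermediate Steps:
U = 2
U*9 + √((-4 + 8) + S) = 2*9 + √((-4 + 8) + 10) = 18 + √(4 + 10) = 18 + √14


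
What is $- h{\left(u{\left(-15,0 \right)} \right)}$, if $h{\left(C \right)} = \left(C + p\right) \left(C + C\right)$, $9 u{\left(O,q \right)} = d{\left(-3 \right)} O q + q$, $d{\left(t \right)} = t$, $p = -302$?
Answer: $0$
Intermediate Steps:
$u{\left(O,q \right)} = \frac{q}{9} - \frac{O q}{3}$ ($u{\left(O,q \right)} = \frac{- 3 O q + q}{9} = \frac{q - 3 O q}{9} = \frac{q}{9} - \frac{O q}{3}$)
$h{\left(C \right)} = 2 C \left(-302 + C\right)$ ($h{\left(C \right)} = \left(C - 302\right) \left(C + C\right) = \left(-302 + C\right) 2 C = 2 C \left(-302 + C\right)$)
$- h{\left(u{\left(-15,0 \right)} \right)} = - 2 \cdot \frac{1}{9} \cdot 0 \left(1 - -45\right) \left(-302 + \frac{1}{9} \cdot 0 \left(1 - -45\right)\right) = - 2 \cdot \frac{1}{9} \cdot 0 \left(1 + 45\right) \left(-302 + \frac{1}{9} \cdot 0 \left(1 + 45\right)\right) = - 2 \cdot \frac{1}{9} \cdot 0 \cdot 46 \left(-302 + \frac{1}{9} \cdot 0 \cdot 46\right) = - 2 \cdot 0 \left(-302 + 0\right) = - 2 \cdot 0 \left(-302\right) = \left(-1\right) 0 = 0$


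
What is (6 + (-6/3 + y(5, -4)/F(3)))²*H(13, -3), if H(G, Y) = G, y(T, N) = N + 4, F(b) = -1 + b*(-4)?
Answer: 208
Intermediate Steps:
F(b) = -1 - 4*b
y(T, N) = 4 + N
(6 + (-6/3 + y(5, -4)/F(3)))²*H(13, -3) = (6 + (-6/3 + (4 - 4)/(-1 - 4*3)))²*13 = (6 + (-6*⅓ + 0/(-1 - 12)))²*13 = (6 + (-2 + 0/(-13)))²*13 = (6 + (-2 + 0*(-1/13)))²*13 = (6 + (-2 + 0))²*13 = (6 - 2)²*13 = 4²*13 = 16*13 = 208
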